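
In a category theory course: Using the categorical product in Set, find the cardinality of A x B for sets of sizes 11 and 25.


In Set, the product A x B is the Cartesian product.
By the universal property, |A x B| = |A| * |B|.
|A x B| = 11 * 25 = 275

275


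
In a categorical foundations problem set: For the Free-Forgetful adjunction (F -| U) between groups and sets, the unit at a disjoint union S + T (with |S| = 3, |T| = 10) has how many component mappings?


The unit eta_X: X -> U(F(X)) of the Free-Forgetful adjunction
maps each element of X to a generator of F(X). For X = S + T (disjoint
union in Set), |S + T| = |S| + |T|.
Total mappings = 3 + 10 = 13.

13


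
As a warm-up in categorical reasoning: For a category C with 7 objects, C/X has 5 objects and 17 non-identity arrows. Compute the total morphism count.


In the slice category C/X, objects are morphisms to X.
Identity morphisms: 5 (one per object of C/X).
Non-identity morphisms: 17.
Total = 5 + 17 = 22

22


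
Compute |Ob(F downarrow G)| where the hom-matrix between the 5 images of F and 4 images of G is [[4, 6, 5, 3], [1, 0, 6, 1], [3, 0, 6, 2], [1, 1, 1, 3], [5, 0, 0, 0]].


Objects of (F downarrow G) are triples (a, b, h: F(a)->G(b)).
The count equals the sum of all entries in the hom-matrix.
sum(row 0) = 18
sum(row 1) = 8
sum(row 2) = 11
sum(row 3) = 6
sum(row 4) = 5
Grand total = 48

48


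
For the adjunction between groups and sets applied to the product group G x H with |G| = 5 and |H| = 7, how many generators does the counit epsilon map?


The counit epsilon_K: F(U(K)) -> K of the Free-Forgetful adjunction
maps |K| generators of F(U(K)) into K. For K = G x H (the product group),
|G x H| = |G| * |H|.
Total generators mapped = 5 * 7 = 35.

35


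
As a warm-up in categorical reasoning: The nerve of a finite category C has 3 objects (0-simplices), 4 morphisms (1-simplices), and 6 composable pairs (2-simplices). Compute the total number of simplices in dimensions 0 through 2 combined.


The 2-skeleton of the nerve N(C) consists of simplices in dimensions 0, 1, 2:
  |N(C)_0| = 3 (objects)
  |N(C)_1| = 4 (morphisms)
  |N(C)_2| = 6 (composable pairs)
Total = 3 + 4 + 6 = 13

13


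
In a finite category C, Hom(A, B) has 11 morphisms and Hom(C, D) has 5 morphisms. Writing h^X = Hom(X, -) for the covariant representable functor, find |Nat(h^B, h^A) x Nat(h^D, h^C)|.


By the Yoneda lemma, Nat(h^B, h^A) is isomorphic to Hom(A, B),
so |Nat(h^B, h^A)| = |Hom(A, B)| and |Nat(h^D, h^C)| = |Hom(C, D)|.
|Hom(A, B)| = 11, |Hom(C, D)| = 5.
|Nat(h^B, h^A) x Nat(h^D, h^C)| = 11 * 5 = 55

55


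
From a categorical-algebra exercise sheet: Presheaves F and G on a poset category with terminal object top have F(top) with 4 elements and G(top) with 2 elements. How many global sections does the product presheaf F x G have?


Global sections of a presheaf on a poset with terminal top satisfy
Gamma(H) ~ H(top). Presheaves admit pointwise products, so
(F x G)(top) = F(top) x G(top) (Cartesian product).
|Gamma(F x G)| = |F(top)| * |G(top)| = 4 * 2 = 8.

8


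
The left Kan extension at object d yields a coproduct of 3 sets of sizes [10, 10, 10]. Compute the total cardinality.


Pointwise, the left Kan extension (Lan_F H)(d) is the colimit, indexed
by the comma category (F downarrow d), of H composed with the
projection (F downarrow d) -> C. Here that colimit is given
as a coproduct (disjoint union) of sets, so its cardinality is the
sum of the sizes of the summands.
Coproduct of sets with sizes: 10 + 10 + 10
= 30

30


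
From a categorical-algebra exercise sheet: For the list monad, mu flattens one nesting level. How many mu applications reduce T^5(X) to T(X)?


Each application of mu: T^2 -> T removes one layer of nesting.
Starting at depth 5 (i.e., T^5(X)), we need to reach T(X).
Number of mu applications = 5 - 1 = 4

4


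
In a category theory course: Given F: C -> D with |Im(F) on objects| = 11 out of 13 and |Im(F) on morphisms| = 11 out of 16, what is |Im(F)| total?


The image of F consists of distinct objects and distinct morphisms.
|Im(F)| on objects = 11
|Im(F)| on morphisms = 11
Total image cardinality = 11 + 11 = 22

22


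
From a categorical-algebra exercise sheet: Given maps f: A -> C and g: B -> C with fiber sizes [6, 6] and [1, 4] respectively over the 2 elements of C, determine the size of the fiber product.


The pullback A x_C B consists of pairs (a, b) with f(a) = g(b).
For each element c in C, the fiber product has |f^-1(c)| * |g^-1(c)| elements.
Summing over C: 6 * 1 + 6 * 4
= 6 + 24 = 30

30


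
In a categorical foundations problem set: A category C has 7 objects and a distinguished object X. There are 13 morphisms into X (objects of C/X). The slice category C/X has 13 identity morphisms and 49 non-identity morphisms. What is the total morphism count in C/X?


In the slice category C/X, objects are morphisms to X.
Identity morphisms: 13 (one per object of C/X).
Non-identity morphisms: 49.
Total = 13 + 49 = 62

62


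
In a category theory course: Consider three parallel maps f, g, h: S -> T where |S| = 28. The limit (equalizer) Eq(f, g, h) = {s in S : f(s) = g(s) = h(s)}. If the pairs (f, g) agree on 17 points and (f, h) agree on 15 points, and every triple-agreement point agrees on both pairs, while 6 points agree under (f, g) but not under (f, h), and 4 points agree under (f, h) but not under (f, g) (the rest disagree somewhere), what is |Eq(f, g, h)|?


Eq(f, g, h) is the triple-agreement set: points in S where all three
maps take the same value. Using inclusion-exclusion on the pairwise data:
Pair (f, g) agrees on 17 points; pair (f, h) on 15 points.
Points agreeing under (f, g) but not (f, h) = 6; under (f, h) but not (f, g) = 4.
Triple-agreement = agreement-in-(f, g) minus points that agree under (f, g) but not (f, h):
|Eq(f, g, h)| = 17 - 6 = 11
(cross-check via (f, h): 15 - 4 = 11.)

11


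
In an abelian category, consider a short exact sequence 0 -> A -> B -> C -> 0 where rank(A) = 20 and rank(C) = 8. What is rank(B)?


For a short exact sequence 0 -> A -> B -> C -> 0,
rank is additive: rank(B) = rank(A) + rank(C).
rank(B) = 20 + 8 = 28

28


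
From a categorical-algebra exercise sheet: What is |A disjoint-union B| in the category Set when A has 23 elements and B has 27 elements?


In Set, the coproduct A + B is the disjoint union.
|A + B| = |A| + |B| = 23 + 27 = 50

50


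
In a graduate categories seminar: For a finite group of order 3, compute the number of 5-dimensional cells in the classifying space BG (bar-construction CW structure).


In the bar-construction CW model of BG, the n-cells are indexed by
n-tuples [g_1|...|g_n] of non-identity elements of G (degenerate
simplices with some g_i = e do not contribute cells), so there are
(|G| - 1)^n n-cells.
For dim = 5 with |G| = 3:
cells = (3 - 1)^5 = 2^5 = 32

32


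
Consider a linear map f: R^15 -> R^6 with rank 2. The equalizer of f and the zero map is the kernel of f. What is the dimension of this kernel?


The equalizer of f and the zero map is ker(f).
By the rank-nullity theorem: dim(ker(f)) = dim(domain) - rank(f).
dim(ker(f)) = 15 - 2 = 13

13


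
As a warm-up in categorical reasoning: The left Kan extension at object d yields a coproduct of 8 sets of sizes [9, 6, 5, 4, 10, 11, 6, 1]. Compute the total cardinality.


Pointwise, the left Kan extension (Lan_F H)(d) is the colimit, indexed
by the comma category (F downarrow d), of H composed with the
projection (F downarrow d) -> C. Here that colimit is given
as a coproduct (disjoint union) of sets, so its cardinality is the
sum of the sizes of the summands.
Coproduct of sets with sizes: 9 + 6 + 5 + 4 + 10 + 11 + 6 + 1
= 52

52


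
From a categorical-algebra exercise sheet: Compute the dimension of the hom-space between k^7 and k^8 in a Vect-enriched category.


In Vect-enriched categories, Hom(k^n, k^m) is the space of m x n matrices.
dim(Hom(k^7, k^8)) = 8 * 7 = 56

56


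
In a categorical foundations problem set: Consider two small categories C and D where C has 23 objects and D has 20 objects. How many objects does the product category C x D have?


The product category C x D has objects that are pairs (c, d).
Number of pairs = |Ob(C)| * |Ob(D)| = 23 * 20 = 460

460


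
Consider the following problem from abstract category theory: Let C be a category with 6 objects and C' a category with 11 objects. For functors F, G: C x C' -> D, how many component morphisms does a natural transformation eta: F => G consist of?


A natural transformation eta: F => G assigns one component morphism per
object of the domain category.
The domain is the product category C x C', so
|Ob(C x C')| = |Ob(C)| * |Ob(C')| = 6 * 11 = 66.
Therefore eta has 66 component morphisms.

66


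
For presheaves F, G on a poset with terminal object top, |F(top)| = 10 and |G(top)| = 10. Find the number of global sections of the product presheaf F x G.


Global sections of a presheaf on a poset with terminal top satisfy
Gamma(H) ~ H(top). Presheaves admit pointwise products, so
(F x G)(top) = F(top) x G(top) (Cartesian product).
|Gamma(F x G)| = |F(top)| * |G(top)| = 10 * 10 = 100.

100


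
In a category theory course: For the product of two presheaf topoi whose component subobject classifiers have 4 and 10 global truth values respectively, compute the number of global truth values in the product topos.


In a product of presheaf topoi E_1 x E_2, the subobject classifier
is Omega = Omega_1 x Omega_2 (componentwise), so
|Omega(top)| = |Omega_1(top_1)| * |Omega_2(top_2)|.
= 4 * 10 = 40.

40


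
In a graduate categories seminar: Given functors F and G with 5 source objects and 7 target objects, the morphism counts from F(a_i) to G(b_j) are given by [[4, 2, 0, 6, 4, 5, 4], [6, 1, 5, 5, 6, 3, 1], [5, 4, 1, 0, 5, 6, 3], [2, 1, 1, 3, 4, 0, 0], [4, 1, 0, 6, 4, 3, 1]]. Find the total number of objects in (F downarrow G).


Objects of (F downarrow G) are triples (a, b, h: F(a)->G(b)).
The count equals the sum of all entries in the hom-matrix.
sum(row 0) = 25
sum(row 1) = 27
sum(row 2) = 24
sum(row 3) = 11
sum(row 4) = 19
Grand total = 106

106


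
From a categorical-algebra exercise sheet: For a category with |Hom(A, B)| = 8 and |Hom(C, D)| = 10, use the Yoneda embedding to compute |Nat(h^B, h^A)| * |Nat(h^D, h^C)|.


By the Yoneda lemma, Nat(h^B, h^A) is isomorphic to Hom(A, B),
so |Nat(h^B, h^A)| = |Hom(A, B)| and |Nat(h^D, h^C)| = |Hom(C, D)|.
|Hom(A, B)| = 8, |Hom(C, D)| = 10.
|Nat(h^B, h^A) x Nat(h^D, h^C)| = 8 * 10 = 80

80


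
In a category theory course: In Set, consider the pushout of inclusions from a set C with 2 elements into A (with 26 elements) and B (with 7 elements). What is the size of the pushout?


The pushout A +_C B identifies the images of C in A and B.
|A +_C B| = |A| + |B| - |C| (for injections).
= 26 + 7 - 2 = 31

31


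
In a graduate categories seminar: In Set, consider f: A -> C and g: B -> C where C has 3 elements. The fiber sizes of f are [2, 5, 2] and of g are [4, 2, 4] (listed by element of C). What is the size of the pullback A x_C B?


The pullback A x_C B consists of pairs (a, b) with f(a) = g(b).
For each element c in C, the fiber product has |f^-1(c)| * |g^-1(c)| elements.
Summing over C: 2 * 4 + 5 * 2 + 2 * 4
= 8 + 10 + 8 = 26

26


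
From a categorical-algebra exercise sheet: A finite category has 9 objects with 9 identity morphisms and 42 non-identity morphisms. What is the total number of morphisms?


Each object has an identity morphism, giving 9 identities.
Adding the 42 non-identity morphisms:
Total = 9 + 42 = 51

51


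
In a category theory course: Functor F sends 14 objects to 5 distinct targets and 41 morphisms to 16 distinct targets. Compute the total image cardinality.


The image of F consists of distinct objects and distinct morphisms.
|Im(F)| on objects = 5
|Im(F)| on morphisms = 16
Total image cardinality = 5 + 16 = 21

21


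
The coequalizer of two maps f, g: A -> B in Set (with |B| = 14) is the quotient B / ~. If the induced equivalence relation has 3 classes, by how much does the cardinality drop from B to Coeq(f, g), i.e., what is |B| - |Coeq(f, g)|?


The coequalizer Coeq(f, g) = B / ~ has one element per equivalence class.
|B| = 14, |Coeq(f, g)| = 3.
|B| - |Coeq(f, g)| = 14 - 3 = 11.

11


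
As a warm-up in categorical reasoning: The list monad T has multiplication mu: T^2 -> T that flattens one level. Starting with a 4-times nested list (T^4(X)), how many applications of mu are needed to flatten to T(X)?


Each application of mu: T^2 -> T removes one layer of nesting.
Starting at depth 4 (i.e., T^4(X)), we need to reach T(X).
Number of mu applications = 4 - 1 = 3

3


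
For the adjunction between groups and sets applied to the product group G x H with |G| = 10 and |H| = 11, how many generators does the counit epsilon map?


The counit epsilon_K: F(U(K)) -> K of the Free-Forgetful adjunction
maps |K| generators of F(U(K)) into K. For K = G x H (the product group),
|G x H| = |G| * |H|.
Total generators mapped = 10 * 11 = 110.

110


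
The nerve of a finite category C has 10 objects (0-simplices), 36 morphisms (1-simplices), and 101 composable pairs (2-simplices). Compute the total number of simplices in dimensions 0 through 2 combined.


The 2-skeleton of the nerve N(C) consists of simplices in dimensions 0, 1, 2:
  |N(C)_0| = 10 (objects)
  |N(C)_1| = 36 (morphisms)
  |N(C)_2| = 101 (composable pairs)
Total = 10 + 36 + 101 = 147

147


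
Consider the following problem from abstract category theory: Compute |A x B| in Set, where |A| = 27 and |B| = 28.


In Set, the product A x B is the Cartesian product.
By the universal property, |A x B| = |A| * |B|.
|A x B| = 27 * 28 = 756

756


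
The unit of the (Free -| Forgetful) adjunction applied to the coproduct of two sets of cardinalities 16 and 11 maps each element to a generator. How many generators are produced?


The unit eta_X: X -> U(F(X)) of the Free-Forgetful adjunction
maps each element of X to a generator of F(X). For X = S + T (disjoint
union in Set), |S + T| = |S| + |T|.
Total mappings = 16 + 11 = 27.

27


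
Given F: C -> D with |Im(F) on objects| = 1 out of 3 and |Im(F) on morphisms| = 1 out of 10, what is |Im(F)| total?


The image of F consists of distinct objects and distinct morphisms.
|Im(F)| on objects = 1
|Im(F)| on morphisms = 1
Total image cardinality = 1 + 1 = 2

2


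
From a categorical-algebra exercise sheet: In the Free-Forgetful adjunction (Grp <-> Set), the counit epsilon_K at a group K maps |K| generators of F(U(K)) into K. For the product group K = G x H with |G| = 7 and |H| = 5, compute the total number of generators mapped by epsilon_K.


The counit epsilon_K: F(U(K)) -> K of the Free-Forgetful adjunction
maps |K| generators of F(U(K)) into K. For K = G x H (the product group),
|G x H| = |G| * |H|.
Total generators mapped = 7 * 5 = 35.

35


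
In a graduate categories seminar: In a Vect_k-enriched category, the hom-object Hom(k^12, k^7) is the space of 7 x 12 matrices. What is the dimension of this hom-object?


In Vect-enriched categories, Hom(k^n, k^m) is the space of m x n matrices.
dim(Hom(k^12, k^7)) = 7 * 12 = 84

84


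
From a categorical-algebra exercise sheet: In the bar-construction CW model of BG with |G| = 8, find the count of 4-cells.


In the bar-construction CW model of BG, the n-cells are indexed by
n-tuples [g_1|...|g_n] of non-identity elements of G (degenerate
simplices with some g_i = e do not contribute cells), so there are
(|G| - 1)^n n-cells.
For dim = 4 with |G| = 8:
cells = (8 - 1)^4 = 7^4 = 2401

2401


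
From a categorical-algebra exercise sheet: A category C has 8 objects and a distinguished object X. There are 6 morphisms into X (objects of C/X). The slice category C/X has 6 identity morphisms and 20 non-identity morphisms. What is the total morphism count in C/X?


In the slice category C/X, objects are morphisms to X.
Identity morphisms: 6 (one per object of C/X).
Non-identity morphisms: 20.
Total = 6 + 20 = 26

26


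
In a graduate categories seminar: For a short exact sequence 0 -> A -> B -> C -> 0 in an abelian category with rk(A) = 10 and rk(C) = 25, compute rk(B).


For a short exact sequence 0 -> A -> B -> C -> 0,
rank is additive: rank(B) = rank(A) + rank(C).
rank(B) = 10 + 25 = 35

35


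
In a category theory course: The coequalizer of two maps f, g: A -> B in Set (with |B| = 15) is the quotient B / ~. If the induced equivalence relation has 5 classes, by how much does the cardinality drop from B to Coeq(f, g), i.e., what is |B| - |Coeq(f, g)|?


The coequalizer Coeq(f, g) = B / ~ has one element per equivalence class.
|B| = 15, |Coeq(f, g)| = 5.
|B| - |Coeq(f, g)| = 15 - 5 = 10.

10


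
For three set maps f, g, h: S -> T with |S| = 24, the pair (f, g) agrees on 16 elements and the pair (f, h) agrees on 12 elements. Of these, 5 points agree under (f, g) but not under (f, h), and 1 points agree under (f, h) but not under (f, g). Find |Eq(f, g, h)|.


Eq(f, g, h) is the triple-agreement set: points in S where all three
maps take the same value. Using inclusion-exclusion on the pairwise data:
Pair (f, g) agrees on 16 points; pair (f, h) on 12 points.
Points agreeing under (f, g) but not (f, h) = 5; under (f, h) but not (f, g) = 1.
Triple-agreement = agreement-in-(f, g) minus points that agree under (f, g) but not (f, h):
|Eq(f, g, h)| = 16 - 5 = 11
(cross-check via (f, h): 12 - 1 = 11.)

11


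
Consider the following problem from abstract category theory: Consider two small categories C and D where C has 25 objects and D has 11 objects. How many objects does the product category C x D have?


The product category C x D has objects that are pairs (c, d).
Number of pairs = |Ob(C)| * |Ob(D)| = 25 * 11 = 275

275


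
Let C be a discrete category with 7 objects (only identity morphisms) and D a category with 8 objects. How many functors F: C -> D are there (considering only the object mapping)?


A functor from a discrete category C to D is determined by
where each object maps. Each of the 7 objects of C can map
to any of the 8 objects of D independently.
Number of functors = 8^7 = 2097152

2097152


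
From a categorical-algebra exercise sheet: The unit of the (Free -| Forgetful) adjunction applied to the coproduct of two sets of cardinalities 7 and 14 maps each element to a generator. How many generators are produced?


The unit eta_X: X -> U(F(X)) of the Free-Forgetful adjunction
maps each element of X to a generator of F(X). For X = S + T (disjoint
union in Set), |S + T| = |S| + |T|.
Total mappings = 7 + 14 = 21.

21


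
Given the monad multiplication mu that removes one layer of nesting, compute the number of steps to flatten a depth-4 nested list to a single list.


Each application of mu: T^2 -> T removes one layer of nesting.
Starting at depth 4 (i.e., T^4(X)), we need to reach T(X).
Number of mu applications = 4 - 1 = 3

3


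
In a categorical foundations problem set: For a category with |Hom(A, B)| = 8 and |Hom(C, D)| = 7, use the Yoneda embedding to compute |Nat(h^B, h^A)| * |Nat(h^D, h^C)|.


By the Yoneda lemma, Nat(h^B, h^A) is isomorphic to Hom(A, B),
so |Nat(h^B, h^A)| = |Hom(A, B)| and |Nat(h^D, h^C)| = |Hom(C, D)|.
|Hom(A, B)| = 8, |Hom(C, D)| = 7.
|Nat(h^B, h^A) x Nat(h^D, h^C)| = 8 * 7 = 56

56


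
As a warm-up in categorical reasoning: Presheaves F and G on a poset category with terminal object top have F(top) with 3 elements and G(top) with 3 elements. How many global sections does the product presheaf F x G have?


Global sections of a presheaf on a poset with terminal top satisfy
Gamma(H) ~ H(top). Presheaves admit pointwise products, so
(F x G)(top) = F(top) x G(top) (Cartesian product).
|Gamma(F x G)| = |F(top)| * |G(top)| = 3 * 3 = 9.

9


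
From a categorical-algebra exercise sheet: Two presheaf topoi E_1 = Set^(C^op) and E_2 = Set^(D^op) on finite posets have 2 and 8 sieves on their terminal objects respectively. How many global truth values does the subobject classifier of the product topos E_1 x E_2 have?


In a product of presheaf topoi E_1 x E_2, the subobject classifier
is Omega = Omega_1 x Omega_2 (componentwise), so
|Omega(top)| = |Omega_1(top_1)| * |Omega_2(top_2)|.
= 2 * 8 = 16.

16


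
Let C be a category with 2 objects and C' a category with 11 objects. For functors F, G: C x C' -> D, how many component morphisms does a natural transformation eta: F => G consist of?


A natural transformation eta: F => G assigns one component morphism per
object of the domain category.
The domain is the product category C x C', so
|Ob(C x C')| = |Ob(C)| * |Ob(C')| = 2 * 11 = 22.
Therefore eta has 22 component morphisms.

22


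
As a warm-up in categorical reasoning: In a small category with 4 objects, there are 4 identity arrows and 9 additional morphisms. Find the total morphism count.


Each object has an identity morphism, giving 4 identities.
Adding the 9 non-identity morphisms:
Total = 4 + 9 = 13

13


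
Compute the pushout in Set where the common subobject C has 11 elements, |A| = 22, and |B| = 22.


The pushout A +_C B identifies the images of C in A and B.
|A +_C B| = |A| + |B| - |C| (for injections).
= 22 + 22 - 11 = 33

33


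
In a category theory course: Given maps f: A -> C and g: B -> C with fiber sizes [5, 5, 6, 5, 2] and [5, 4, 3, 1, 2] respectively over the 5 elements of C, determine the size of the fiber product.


The pullback A x_C B consists of pairs (a, b) with f(a) = g(b).
For each element c in C, the fiber product has |f^-1(c)| * |g^-1(c)| elements.
Summing over C: 5 * 5 + 5 * 4 + 6 * 3 + 5 * 1 + 2 * 2
= 25 + 20 + 18 + 5 + 4 = 72

72


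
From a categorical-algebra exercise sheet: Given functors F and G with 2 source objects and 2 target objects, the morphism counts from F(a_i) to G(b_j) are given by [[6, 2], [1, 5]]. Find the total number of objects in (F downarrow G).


Objects of (F downarrow G) are triples (a, b, h: F(a)->G(b)).
The count equals the sum of all entries in the hom-matrix.
sum(row 0) = 8
sum(row 1) = 6
Grand total = 14

14


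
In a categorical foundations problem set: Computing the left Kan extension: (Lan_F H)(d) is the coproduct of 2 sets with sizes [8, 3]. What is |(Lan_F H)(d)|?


Pointwise, the left Kan extension (Lan_F H)(d) is the colimit, indexed
by the comma category (F downarrow d), of H composed with the
projection (F downarrow d) -> C. Here that colimit is given
as a coproduct (disjoint union) of sets, so its cardinality is the
sum of the sizes of the summands.
Coproduct of sets with sizes: 8 + 3
= 11

11


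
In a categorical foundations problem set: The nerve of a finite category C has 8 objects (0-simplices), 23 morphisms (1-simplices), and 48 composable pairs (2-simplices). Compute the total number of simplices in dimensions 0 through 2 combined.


The 2-skeleton of the nerve N(C) consists of simplices in dimensions 0, 1, 2:
  |N(C)_0| = 8 (objects)
  |N(C)_1| = 23 (morphisms)
  |N(C)_2| = 48 (composable pairs)
Total = 8 + 23 + 48 = 79

79


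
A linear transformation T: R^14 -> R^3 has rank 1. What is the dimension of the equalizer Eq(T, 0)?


The equalizer of f and the zero map is ker(f).
By the rank-nullity theorem: dim(ker(f)) = dim(domain) - rank(f).
dim(ker(f)) = 14 - 1 = 13

13


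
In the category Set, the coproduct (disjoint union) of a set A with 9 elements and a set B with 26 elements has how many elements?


In Set, the coproduct A + B is the disjoint union.
|A + B| = |A| + |B| = 9 + 26 = 35

35


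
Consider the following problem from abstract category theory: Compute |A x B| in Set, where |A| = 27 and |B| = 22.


In Set, the product A x B is the Cartesian product.
By the universal property, |A x B| = |A| * |B|.
|A x B| = 27 * 22 = 594

594


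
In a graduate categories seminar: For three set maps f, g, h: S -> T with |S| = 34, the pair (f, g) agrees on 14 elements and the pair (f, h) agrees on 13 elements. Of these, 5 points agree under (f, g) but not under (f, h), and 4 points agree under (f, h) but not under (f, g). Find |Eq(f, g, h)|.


Eq(f, g, h) is the triple-agreement set: points in S where all three
maps take the same value. Using inclusion-exclusion on the pairwise data:
Pair (f, g) agrees on 14 points; pair (f, h) on 13 points.
Points agreeing under (f, g) but not (f, h) = 5; under (f, h) but not (f, g) = 4.
Triple-agreement = agreement-in-(f, g) minus points that agree under (f, g) but not (f, h):
|Eq(f, g, h)| = 14 - 5 = 9
(cross-check via (f, h): 13 - 4 = 9.)

9


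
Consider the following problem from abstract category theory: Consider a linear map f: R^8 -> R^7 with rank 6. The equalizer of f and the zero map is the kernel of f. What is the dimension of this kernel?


The equalizer of f and the zero map is ker(f).
By the rank-nullity theorem: dim(ker(f)) = dim(domain) - rank(f).
dim(ker(f)) = 8 - 6 = 2

2


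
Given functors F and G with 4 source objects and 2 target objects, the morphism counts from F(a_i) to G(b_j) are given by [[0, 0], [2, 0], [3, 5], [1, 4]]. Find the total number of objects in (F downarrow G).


Objects of (F downarrow G) are triples (a, b, h: F(a)->G(b)).
The count equals the sum of all entries in the hom-matrix.
sum(row 0) = 0
sum(row 1) = 2
sum(row 2) = 8
sum(row 3) = 5
Grand total = 15

15


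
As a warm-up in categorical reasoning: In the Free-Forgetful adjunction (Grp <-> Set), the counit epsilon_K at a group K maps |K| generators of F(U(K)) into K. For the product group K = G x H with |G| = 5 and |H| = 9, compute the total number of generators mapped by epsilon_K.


The counit epsilon_K: F(U(K)) -> K of the Free-Forgetful adjunction
maps |K| generators of F(U(K)) into K. For K = G x H (the product group),
|G x H| = |G| * |H|.
Total generators mapped = 5 * 9 = 45.

45


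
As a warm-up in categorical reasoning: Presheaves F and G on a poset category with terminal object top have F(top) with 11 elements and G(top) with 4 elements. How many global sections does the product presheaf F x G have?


Global sections of a presheaf on a poset with terminal top satisfy
Gamma(H) ~ H(top). Presheaves admit pointwise products, so
(F x G)(top) = F(top) x G(top) (Cartesian product).
|Gamma(F x G)| = |F(top)| * |G(top)| = 11 * 4 = 44.

44


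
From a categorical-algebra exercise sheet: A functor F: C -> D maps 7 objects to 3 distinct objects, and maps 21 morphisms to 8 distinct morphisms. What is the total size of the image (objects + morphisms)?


The image of F consists of distinct objects and distinct morphisms.
|Im(F)| on objects = 3
|Im(F)| on morphisms = 8
Total image cardinality = 3 + 8 = 11

11


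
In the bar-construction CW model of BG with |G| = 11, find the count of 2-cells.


In the bar-construction CW model of BG, the n-cells are indexed by
n-tuples [g_1|...|g_n] of non-identity elements of G (degenerate
simplices with some g_i = e do not contribute cells), so there are
(|G| - 1)^n n-cells.
For dim = 2 with |G| = 11:
cells = (11 - 1)^2 = 10^2 = 100

100


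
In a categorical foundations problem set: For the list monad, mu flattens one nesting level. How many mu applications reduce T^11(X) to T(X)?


Each application of mu: T^2 -> T removes one layer of nesting.
Starting at depth 11 (i.e., T^11(X)), we need to reach T(X).
Number of mu applications = 11 - 1 = 10

10


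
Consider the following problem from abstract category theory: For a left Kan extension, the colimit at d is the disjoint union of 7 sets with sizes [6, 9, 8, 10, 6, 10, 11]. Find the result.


Pointwise, the left Kan extension (Lan_F H)(d) is the colimit, indexed
by the comma category (F downarrow d), of H composed with the
projection (F downarrow d) -> C. Here that colimit is given
as a coproduct (disjoint union) of sets, so its cardinality is the
sum of the sizes of the summands.
Coproduct of sets with sizes: 6 + 9 + 8 + 10 + 6 + 10 + 11
= 60

60


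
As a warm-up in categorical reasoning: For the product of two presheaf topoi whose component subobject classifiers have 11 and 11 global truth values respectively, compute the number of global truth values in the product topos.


In a product of presheaf topoi E_1 x E_2, the subobject classifier
is Omega = Omega_1 x Omega_2 (componentwise), so
|Omega(top)| = |Omega_1(top_1)| * |Omega_2(top_2)|.
= 11 * 11 = 121.

121


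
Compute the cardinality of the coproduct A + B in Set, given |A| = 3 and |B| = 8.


In Set, the coproduct A + B is the disjoint union.
|A + B| = |A| + |B| = 3 + 8 = 11

11


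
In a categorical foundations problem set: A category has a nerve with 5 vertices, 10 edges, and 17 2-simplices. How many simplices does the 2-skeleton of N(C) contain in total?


The 2-skeleton of the nerve N(C) consists of simplices in dimensions 0, 1, 2:
  |N(C)_0| = 5 (objects)
  |N(C)_1| = 10 (morphisms)
  |N(C)_2| = 17 (composable pairs)
Total = 5 + 10 + 17 = 32

32


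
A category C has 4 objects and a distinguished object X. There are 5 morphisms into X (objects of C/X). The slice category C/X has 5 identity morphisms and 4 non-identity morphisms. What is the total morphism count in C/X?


In the slice category C/X, objects are morphisms to X.
Identity morphisms: 5 (one per object of C/X).
Non-identity morphisms: 4.
Total = 5 + 4 = 9

9


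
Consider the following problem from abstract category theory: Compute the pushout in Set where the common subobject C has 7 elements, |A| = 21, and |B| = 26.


The pushout A +_C B identifies the images of C in A and B.
|A +_C B| = |A| + |B| - |C| (for injections).
= 21 + 26 - 7 = 40

40


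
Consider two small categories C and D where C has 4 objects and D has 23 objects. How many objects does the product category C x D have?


The product category C x D has objects that are pairs (c, d).
Number of pairs = |Ob(C)| * |Ob(D)| = 4 * 23 = 92

92


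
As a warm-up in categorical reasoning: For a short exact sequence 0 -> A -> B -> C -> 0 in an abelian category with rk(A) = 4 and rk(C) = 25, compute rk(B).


For a short exact sequence 0 -> A -> B -> C -> 0,
rank is additive: rank(B) = rank(A) + rank(C).
rank(B) = 4 + 25 = 29

29


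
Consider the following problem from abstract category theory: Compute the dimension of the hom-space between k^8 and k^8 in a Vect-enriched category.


In Vect-enriched categories, Hom(k^n, k^m) is the space of m x n matrices.
dim(Hom(k^8, k^8)) = 8 * 8 = 64

64


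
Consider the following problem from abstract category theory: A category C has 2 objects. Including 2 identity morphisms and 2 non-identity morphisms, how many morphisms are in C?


Each object has an identity morphism, giving 2 identities.
Adding the 2 non-identity morphisms:
Total = 2 + 2 = 4

4


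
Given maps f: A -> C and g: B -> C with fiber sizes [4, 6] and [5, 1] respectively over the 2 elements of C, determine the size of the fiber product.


The pullback A x_C B consists of pairs (a, b) with f(a) = g(b).
For each element c in C, the fiber product has |f^-1(c)| * |g^-1(c)| elements.
Summing over C: 4 * 5 + 6 * 1
= 20 + 6 = 26

26


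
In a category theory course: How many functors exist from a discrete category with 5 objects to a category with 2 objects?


A functor from a discrete category C to D is determined by
where each object maps. Each of the 5 objects of C can map
to any of the 2 objects of D independently.
Number of functors = 2^5 = 32

32


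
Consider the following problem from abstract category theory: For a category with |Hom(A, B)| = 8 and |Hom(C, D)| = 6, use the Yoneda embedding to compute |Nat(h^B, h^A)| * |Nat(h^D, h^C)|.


By the Yoneda lemma, Nat(h^B, h^A) is isomorphic to Hom(A, B),
so |Nat(h^B, h^A)| = |Hom(A, B)| and |Nat(h^D, h^C)| = |Hom(C, D)|.
|Hom(A, B)| = 8, |Hom(C, D)| = 6.
|Nat(h^B, h^A) x Nat(h^D, h^C)| = 8 * 6 = 48

48


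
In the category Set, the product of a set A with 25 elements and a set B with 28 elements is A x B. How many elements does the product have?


In Set, the product A x B is the Cartesian product.
By the universal property, |A x B| = |A| * |B|.
|A x B| = 25 * 28 = 700

700


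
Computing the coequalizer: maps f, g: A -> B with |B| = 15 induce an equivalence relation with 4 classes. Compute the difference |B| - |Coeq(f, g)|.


The coequalizer Coeq(f, g) = B / ~ has one element per equivalence class.
|B| = 15, |Coeq(f, g)| = 4.
|B| - |Coeq(f, g)| = 15 - 4 = 11.

11


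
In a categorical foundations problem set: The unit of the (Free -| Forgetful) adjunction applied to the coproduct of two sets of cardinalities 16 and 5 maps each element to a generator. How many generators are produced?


The unit eta_X: X -> U(F(X)) of the Free-Forgetful adjunction
maps each element of X to a generator of F(X). For X = S + T (disjoint
union in Set), |S + T| = |S| + |T|.
Total mappings = 16 + 5 = 21.

21


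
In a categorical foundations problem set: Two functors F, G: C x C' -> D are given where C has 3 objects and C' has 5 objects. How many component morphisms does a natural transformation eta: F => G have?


A natural transformation eta: F => G assigns one component morphism per
object of the domain category.
The domain is the product category C x C', so
|Ob(C x C')| = |Ob(C)| * |Ob(C')| = 3 * 5 = 15.
Therefore eta has 15 component morphisms.

15


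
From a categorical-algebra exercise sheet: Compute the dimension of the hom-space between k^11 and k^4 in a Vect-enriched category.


In Vect-enriched categories, Hom(k^n, k^m) is the space of m x n matrices.
dim(Hom(k^11, k^4)) = 4 * 11 = 44

44


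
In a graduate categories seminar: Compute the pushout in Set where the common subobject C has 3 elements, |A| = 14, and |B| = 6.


The pushout A +_C B identifies the images of C in A and B.
|A +_C B| = |A| + |B| - |C| (for injections).
= 14 + 6 - 3 = 17

17


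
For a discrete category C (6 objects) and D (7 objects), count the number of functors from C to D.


A functor from a discrete category C to D is determined by
where each object maps. Each of the 6 objects of C can map
to any of the 7 objects of D independently.
Number of functors = 7^6 = 117649

117649


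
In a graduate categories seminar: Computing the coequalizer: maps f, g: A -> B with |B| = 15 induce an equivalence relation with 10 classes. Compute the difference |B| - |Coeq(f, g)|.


The coequalizer Coeq(f, g) = B / ~ has one element per equivalence class.
|B| = 15, |Coeq(f, g)| = 10.
|B| - |Coeq(f, g)| = 15 - 10 = 5.

5


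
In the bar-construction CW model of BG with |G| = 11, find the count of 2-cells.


In the bar-construction CW model of BG, the n-cells are indexed by
n-tuples [g_1|...|g_n] of non-identity elements of G (degenerate
simplices with some g_i = e do not contribute cells), so there are
(|G| - 1)^n n-cells.
For dim = 2 with |G| = 11:
cells = (11 - 1)^2 = 10^2 = 100

100


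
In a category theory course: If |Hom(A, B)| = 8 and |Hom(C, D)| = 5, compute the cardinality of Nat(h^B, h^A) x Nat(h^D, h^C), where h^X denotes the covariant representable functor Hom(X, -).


By the Yoneda lemma, Nat(h^B, h^A) is isomorphic to Hom(A, B),
so |Nat(h^B, h^A)| = |Hom(A, B)| and |Nat(h^D, h^C)| = |Hom(C, D)|.
|Hom(A, B)| = 8, |Hom(C, D)| = 5.
|Nat(h^B, h^A) x Nat(h^D, h^C)| = 8 * 5 = 40

40


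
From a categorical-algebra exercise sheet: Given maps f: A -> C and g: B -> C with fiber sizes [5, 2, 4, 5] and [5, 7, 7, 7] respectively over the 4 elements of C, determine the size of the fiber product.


The pullback A x_C B consists of pairs (a, b) with f(a) = g(b).
For each element c in C, the fiber product has |f^-1(c)| * |g^-1(c)| elements.
Summing over C: 5 * 5 + 2 * 7 + 4 * 7 + 5 * 7
= 25 + 14 + 28 + 35 = 102

102


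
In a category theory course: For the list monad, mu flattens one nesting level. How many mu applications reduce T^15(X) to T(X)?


Each application of mu: T^2 -> T removes one layer of nesting.
Starting at depth 15 (i.e., T^15(X)), we need to reach T(X).
Number of mu applications = 15 - 1 = 14

14


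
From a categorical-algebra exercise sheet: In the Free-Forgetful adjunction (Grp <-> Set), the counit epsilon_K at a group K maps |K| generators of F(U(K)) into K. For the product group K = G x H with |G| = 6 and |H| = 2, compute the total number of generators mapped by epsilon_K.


The counit epsilon_K: F(U(K)) -> K of the Free-Forgetful adjunction
maps |K| generators of F(U(K)) into K. For K = G x H (the product group),
|G x H| = |G| * |H|.
Total generators mapped = 6 * 2 = 12.

12


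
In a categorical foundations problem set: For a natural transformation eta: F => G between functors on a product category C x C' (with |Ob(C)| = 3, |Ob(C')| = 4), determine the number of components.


A natural transformation eta: F => G assigns one component morphism per
object of the domain category.
The domain is the product category C x C', so
|Ob(C x C')| = |Ob(C)| * |Ob(C')| = 3 * 4 = 12.
Therefore eta has 12 component morphisms.

12


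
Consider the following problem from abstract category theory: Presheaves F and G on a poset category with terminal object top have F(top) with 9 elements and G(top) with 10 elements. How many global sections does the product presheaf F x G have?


Global sections of a presheaf on a poset with terminal top satisfy
Gamma(H) ~ H(top). Presheaves admit pointwise products, so
(F x G)(top) = F(top) x G(top) (Cartesian product).
|Gamma(F x G)| = |F(top)| * |G(top)| = 9 * 10 = 90.

90


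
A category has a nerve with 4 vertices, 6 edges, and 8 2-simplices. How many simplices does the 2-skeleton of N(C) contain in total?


The 2-skeleton of the nerve N(C) consists of simplices in dimensions 0, 1, 2:
  |N(C)_0| = 4 (objects)
  |N(C)_1| = 6 (morphisms)
  |N(C)_2| = 8 (composable pairs)
Total = 4 + 6 + 8 = 18

18


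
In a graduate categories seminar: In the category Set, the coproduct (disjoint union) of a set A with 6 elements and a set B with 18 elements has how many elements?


In Set, the coproduct A + B is the disjoint union.
|A + B| = |A| + |B| = 6 + 18 = 24

24


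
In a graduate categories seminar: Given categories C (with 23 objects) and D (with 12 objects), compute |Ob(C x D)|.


The product category C x D has objects that are pairs (c, d).
Number of pairs = |Ob(C)| * |Ob(D)| = 23 * 12 = 276

276


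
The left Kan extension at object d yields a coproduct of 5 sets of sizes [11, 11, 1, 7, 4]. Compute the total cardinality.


Pointwise, the left Kan extension (Lan_F H)(d) is the colimit, indexed
by the comma category (F downarrow d), of H composed with the
projection (F downarrow d) -> C. Here that colimit is given
as a coproduct (disjoint union) of sets, so its cardinality is the
sum of the sizes of the summands.
Coproduct of sets with sizes: 11 + 11 + 1 + 7 + 4
= 34

34


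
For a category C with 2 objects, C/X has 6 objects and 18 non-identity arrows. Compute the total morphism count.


In the slice category C/X, objects are morphisms to X.
Identity morphisms: 6 (one per object of C/X).
Non-identity morphisms: 18.
Total = 6 + 18 = 24

24


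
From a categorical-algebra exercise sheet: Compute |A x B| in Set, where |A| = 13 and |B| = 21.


In Set, the product A x B is the Cartesian product.
By the universal property, |A x B| = |A| * |B|.
|A x B| = 13 * 21 = 273

273


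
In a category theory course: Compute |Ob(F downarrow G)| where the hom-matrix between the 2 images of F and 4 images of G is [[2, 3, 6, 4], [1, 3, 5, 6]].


Objects of (F downarrow G) are triples (a, b, h: F(a)->G(b)).
The count equals the sum of all entries in the hom-matrix.
sum(row 0) = 15
sum(row 1) = 15
Grand total = 30

30


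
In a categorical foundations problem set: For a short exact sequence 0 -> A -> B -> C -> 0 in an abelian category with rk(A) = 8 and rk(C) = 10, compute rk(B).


For a short exact sequence 0 -> A -> B -> C -> 0,
rank is additive: rank(B) = rank(A) + rank(C).
rank(B) = 8 + 10 = 18

18
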